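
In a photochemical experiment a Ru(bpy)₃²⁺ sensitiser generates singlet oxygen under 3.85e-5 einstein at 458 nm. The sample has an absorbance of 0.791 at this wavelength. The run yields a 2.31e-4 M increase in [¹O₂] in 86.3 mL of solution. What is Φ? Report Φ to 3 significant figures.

Product: (2.31e-4 M)(0.0863 L) = 1.994e-5 mol.
Fraction absorbed: 1 − 10^(−0.791) = 0.8382.
Photons absorbed: 0.8382 × 3.85e-5 = 3.227e-5 mol.
Φ = 1.994e-5 mol / 3.227e-5 mol photons = 0.618.

Φ = 0.618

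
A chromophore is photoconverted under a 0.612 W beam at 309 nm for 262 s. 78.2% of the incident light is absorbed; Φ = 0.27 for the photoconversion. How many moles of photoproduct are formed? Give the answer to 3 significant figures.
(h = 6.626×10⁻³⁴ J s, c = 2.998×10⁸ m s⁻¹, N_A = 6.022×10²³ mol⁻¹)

8.74×10⁻⁵ mol

Photon energy at 309 nm: hc/λ = (6.626×10⁻³⁴)(2.998×10⁸)/(309×10⁻⁹) = 6.429×10⁻¹⁹ J.
Energy delivered: (0.612 W)(262 s) = 160.3 J.
Photons incident: 160.3 / 6.429×10⁻¹⁹ = 2.493×10²⁰, i.e. 2.493×10²⁰/6.022×10²³ = 4.140×10⁻⁴ mol.
Photons absorbed: 0.782 × 4.140×10⁻⁴ = 3.237×10⁻⁴ mol.
Product: Φ × n_abs = 0.27 × 3.237×10⁻⁴ = 8.740×10⁻⁵ mol.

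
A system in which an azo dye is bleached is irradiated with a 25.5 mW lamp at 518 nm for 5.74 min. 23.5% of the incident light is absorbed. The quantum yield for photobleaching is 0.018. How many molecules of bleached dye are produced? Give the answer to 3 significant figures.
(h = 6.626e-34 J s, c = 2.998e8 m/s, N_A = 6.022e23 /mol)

9.69e16 molecules

Photon energy at 518 nm: hc/λ = (6.626e-34)(2.998e8)/(518e-9) = 3.835e-19 J.
Energy delivered: (25.5 mW)(344.4 s) = 8.782 J.
Photons incident: 8.782 / 3.835e-19 = 2.290e19, i.e. 2.290e19/6.022e23 = 3.803e-5 mol.
Photons absorbed: 0.235 × 3.803e-5 = 8.937e-6 mol.
Product: Φ × n_abs = 0.018 × 8.937e-6 = 1.609e-7 mol.
As a count: 1.609e-7 × 6.022e23 = 9.69e16.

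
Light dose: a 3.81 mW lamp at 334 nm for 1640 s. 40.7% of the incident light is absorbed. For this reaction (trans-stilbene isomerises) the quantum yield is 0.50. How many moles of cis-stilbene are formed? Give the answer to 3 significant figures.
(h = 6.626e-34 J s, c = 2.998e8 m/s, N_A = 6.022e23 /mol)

Photon energy at 334 nm: hc/λ = (6.626e-34)(2.998e8)/(334e-9) = 5.948e-19 J.
Energy delivered: (3.81 mW)(1640 s) = 6.248 J.
Photons incident: 6.248 / 5.948e-19 = 1.050e19, i.e. 1.050e19/6.022e23 = 1.744e-5 mol.
Photons absorbed: 0.407 × 1.744e-5 = 7.098e-6 mol.
Product: Φ × n_abs = 0.50 × 7.098e-6 = 3.549e-6 mol.

3.55e-6 mol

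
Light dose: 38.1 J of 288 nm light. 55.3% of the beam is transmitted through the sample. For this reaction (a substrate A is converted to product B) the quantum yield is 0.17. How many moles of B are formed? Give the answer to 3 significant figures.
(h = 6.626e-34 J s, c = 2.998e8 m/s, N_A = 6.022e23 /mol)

6.97e-6 mol

Photon energy at 288 nm: hc/λ = (6.626e-34)(2.998e8)/(288e-9) = 6.897e-19 J.
Photons incident: 38.1 / 6.897e-19 = 5.524e19, i.e. 5.524e19/6.022e23 = 9.173e-5 mol.
Fraction absorbed: 1 − 55.3/100 = 0.4470.
Photons absorbed: 0.4470 × 9.173e-5 = 4.100e-5 mol.
Product: Φ × n_abs = 0.17 × 4.100e-5 = 6.970e-6 mol.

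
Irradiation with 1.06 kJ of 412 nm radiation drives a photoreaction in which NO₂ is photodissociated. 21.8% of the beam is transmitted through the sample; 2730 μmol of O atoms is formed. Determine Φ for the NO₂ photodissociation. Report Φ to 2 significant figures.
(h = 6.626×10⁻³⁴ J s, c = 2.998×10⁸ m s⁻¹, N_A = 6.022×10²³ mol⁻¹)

Φ = 0.96

Product: 2730 μmol = 0.00273 mol.
Photon energy at 412 nm: hc/λ = (6.626×10⁻³⁴)(2.998×10⁸)/(412×10⁻⁹) = 4.822×10⁻¹⁹ J.
Incident energy: 1.06 kJ = 1060 J.
Photons incident: 1060 / 4.822×10⁻¹⁹ = 2.198×10²¹, i.e. 2.198×10²¹/6.022×10²³ = 0.003650 mol.
Fraction absorbed: 1 − 21.8/100 = 0.7820.
Photons absorbed: 0.7820 × 0.003650 = 0.002854 mol.
Φ = 0.00273 mol / 0.002854 mol photons = 0.96.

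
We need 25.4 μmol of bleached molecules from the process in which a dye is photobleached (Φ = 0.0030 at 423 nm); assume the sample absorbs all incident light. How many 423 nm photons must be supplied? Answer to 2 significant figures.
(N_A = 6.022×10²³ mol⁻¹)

5.1×10²¹ photons

Product: 25.4 μmol = 2.54×10⁻⁵ mol.
Photons that must be absorbed: 2.54×10⁻⁵ / 0.0030 = 0.008467 mol.
Photon count: 0.008467 × 6.022×10²³ = 5.1×10²¹.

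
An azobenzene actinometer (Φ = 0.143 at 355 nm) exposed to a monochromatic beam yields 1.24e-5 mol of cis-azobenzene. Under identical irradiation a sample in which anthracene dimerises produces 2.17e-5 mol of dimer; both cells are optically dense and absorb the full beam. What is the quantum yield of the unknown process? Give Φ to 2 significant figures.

Photons absorbed by the actinometer: 1.24e-5 / 0.143 = 8.671e-5 mol.
Φ(unknown) = 2.17e-5 / 8.671e-5 = 0.25.

Φ = 0.25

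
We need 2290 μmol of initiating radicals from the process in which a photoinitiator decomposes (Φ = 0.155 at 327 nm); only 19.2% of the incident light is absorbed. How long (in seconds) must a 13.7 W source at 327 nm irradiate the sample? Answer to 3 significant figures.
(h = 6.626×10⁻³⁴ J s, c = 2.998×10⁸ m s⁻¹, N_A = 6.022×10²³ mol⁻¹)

t ≈ 2050 s

Product: 2290 μmol = 0.00229 mol.
Photons that must be absorbed: 0.00229 / 0.155 = 0.01477 mol.
Incident photons needed: 0.01477 / 0.192 = 0.07693 mol.
Photon energy: hc/λ = 6.075×10⁻¹⁹ J; per mole, 3.658×10⁵ J mol⁻¹.
Energy required: 0.07693 × 3.658×10⁵ = 2.814×10⁴ J.
Time: 2.814×10⁴ J / 13.7 W = 2050 s.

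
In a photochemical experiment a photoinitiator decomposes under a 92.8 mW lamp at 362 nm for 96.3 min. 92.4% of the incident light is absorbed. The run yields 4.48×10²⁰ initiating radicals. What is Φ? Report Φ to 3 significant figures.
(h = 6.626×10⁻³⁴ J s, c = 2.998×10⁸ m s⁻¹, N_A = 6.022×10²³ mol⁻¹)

Φ = 0.496

Product: 4.48×10²⁰ / 6.022×10²³ = 7.439×10⁻⁴ mol.
Photon energy at 362 nm: hc/λ = (6.626×10⁻³⁴)(2.998×10⁸)/(362×10⁻⁹) = 5.487×10⁻¹⁹ J.
Energy delivered: (92.8 mW)(5778 s) = 536.2 J.
Photons incident: 536.2 / 5.487×10⁻¹⁹ = 9.772×10²⁰, i.e. 9.772×10²⁰/6.022×10²³ = 0.001623 mol.
Photons absorbed: 0.924 × 0.001623 = 0.001500 mol.
Φ = 7.439×10⁻⁴ mol / 0.001500 mol photons = 0.496.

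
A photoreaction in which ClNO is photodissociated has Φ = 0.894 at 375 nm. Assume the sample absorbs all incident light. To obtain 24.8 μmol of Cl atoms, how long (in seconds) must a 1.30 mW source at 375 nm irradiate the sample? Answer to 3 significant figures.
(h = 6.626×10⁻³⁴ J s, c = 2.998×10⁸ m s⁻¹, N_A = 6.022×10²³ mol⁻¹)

Product: 24.8 μmol = 2.48×10⁻⁵ mol.
Photons that must be absorbed: 2.48×10⁻⁵ / 0.894 = 2.774×10⁻⁵ mol.
Photon energy: hc/λ = 5.297×10⁻¹⁹ J; per mole, 3.190×10⁵ J mol⁻¹.
Energy required: 2.774×10⁻⁵ × 3.190×10⁵ = 8.849 J.
Time: 8.849 J / 0.0013 W = 6810 s.

t ≈ 6810 s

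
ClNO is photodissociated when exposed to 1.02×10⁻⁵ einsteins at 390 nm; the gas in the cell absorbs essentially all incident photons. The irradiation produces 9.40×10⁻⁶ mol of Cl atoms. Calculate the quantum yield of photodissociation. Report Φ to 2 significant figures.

Φ = 0.92

Φ = 9.40×10⁻⁶ mol / 1.02×10⁻⁵ mol photons = 0.92.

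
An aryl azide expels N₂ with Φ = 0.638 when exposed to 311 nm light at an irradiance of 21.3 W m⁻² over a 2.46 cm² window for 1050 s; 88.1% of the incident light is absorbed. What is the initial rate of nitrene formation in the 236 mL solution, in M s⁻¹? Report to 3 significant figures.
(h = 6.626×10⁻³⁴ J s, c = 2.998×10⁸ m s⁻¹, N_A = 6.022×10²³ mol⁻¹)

Photon energy at 311 nm: hc/λ = (6.626×10⁻³⁴)(2.998×10⁸)/(311×10⁻⁹) = 6.387×10⁻¹⁹ J.
Energy delivered: (21.3 W m⁻²)(2.46×10⁻⁴ m²)(1050 s) = 5.502 J.
Photons incident: 5.502 / 6.387×10⁻¹⁹ = 8.614×10¹⁸, i.e. 8.614×10¹⁸/6.022×10²³ = 1.430×10⁻⁵ mol.
Photons absorbed: 0.881 × 1.430×10⁻⁵ = 1.260×10⁻⁵ mol.
Product formed: 0.638 × 1.260×10⁻⁵ = 8.039×10⁻⁶ mol.
Rate: 8.039×10⁻⁶ mol / (1050 s × 0.236 L) = 3.24×10⁻⁸ M s⁻¹.

3.24×10⁻⁸ M s⁻¹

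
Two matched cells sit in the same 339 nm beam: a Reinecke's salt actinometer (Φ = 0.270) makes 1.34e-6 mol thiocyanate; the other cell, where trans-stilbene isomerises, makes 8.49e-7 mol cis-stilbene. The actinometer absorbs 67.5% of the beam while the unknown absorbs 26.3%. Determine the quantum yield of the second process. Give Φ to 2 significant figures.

Photons absorbed by the actinometer: 1.34e-6 / 0.270 = 4.963e-6 mol.
Incident flux: 4.963e-6 / 0.675 = 7.353e-6 einstein.
Absorbed by unknown: 0.263 × 7.353e-6 = 1.934e-6 mol.
Φ(unknown) = 8.49e-7 / 1.934e-6 = 0.44.

Φ = 0.44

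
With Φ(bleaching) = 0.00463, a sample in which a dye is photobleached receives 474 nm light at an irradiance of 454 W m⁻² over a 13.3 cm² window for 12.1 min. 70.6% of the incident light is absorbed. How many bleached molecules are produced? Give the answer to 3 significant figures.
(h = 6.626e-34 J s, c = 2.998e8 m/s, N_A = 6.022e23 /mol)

3.42e18 bleached molecules

Photon energy at 474 nm: hc/λ = (6.626e-34)(2.998e8)/(474e-9) = 4.191e-19 J.
Energy delivered: (454 W m⁻²)(13.3e-4 m²)(726 s) = 438.4 J.
Photons incident: 438.4 / 4.191e-19 = 1.046e21, i.e. 1.046e21/6.022e23 = 0.001737 mol.
Photons absorbed: 0.706 × 0.001737 = 0.001226 mol.
Product: Φ × n_abs = 0.00463 × 0.001226 = 5.676e-6 mol.
As a count: 5.676e-6 × 6.022e23 = 3.42e18.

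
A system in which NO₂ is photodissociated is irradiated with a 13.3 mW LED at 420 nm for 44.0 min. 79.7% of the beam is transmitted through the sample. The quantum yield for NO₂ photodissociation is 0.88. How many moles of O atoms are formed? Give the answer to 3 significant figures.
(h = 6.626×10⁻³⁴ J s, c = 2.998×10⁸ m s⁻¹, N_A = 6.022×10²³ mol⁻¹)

2.20×10⁻⁵ mol

Photon energy at 420 nm: hc/λ = (6.626×10⁻³⁴)(2.998×10⁸)/(420×10⁻⁹) = 4.730×10⁻¹⁹ J.
Energy delivered: (13.3 mW)(2640 s) = 35.11 J.
Photons incident: 35.11 / 4.730×10⁻¹⁹ = 7.423×10¹⁹, i.e. 7.423×10¹⁹/6.022×10²³ = 1.233×10⁻⁴ mol.
Fraction absorbed: 1 − 79.7/100 = 0.2030.
Photons absorbed: 0.2030 × 1.233×10⁻⁴ = 2.503×10⁻⁵ mol.
Product: Φ × n_abs = 0.88 × 2.503×10⁻⁵ = 2.203×10⁻⁵ mol.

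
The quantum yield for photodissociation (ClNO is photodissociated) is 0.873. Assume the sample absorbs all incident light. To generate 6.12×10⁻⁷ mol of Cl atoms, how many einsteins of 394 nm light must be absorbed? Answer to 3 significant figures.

Photons that must be absorbed: 6.12×10⁻⁷ / 0.873 = 7.010×10⁻⁷ mol.

7.01×10⁻⁷ einstein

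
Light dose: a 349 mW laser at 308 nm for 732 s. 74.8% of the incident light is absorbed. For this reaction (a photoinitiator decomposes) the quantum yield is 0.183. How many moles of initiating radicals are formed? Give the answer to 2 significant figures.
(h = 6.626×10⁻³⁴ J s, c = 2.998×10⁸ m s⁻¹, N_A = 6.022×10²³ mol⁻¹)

Photon energy at 308 nm: hc/λ = (6.626×10⁻³⁴)(2.998×10⁸)/(308×10⁻⁹) = 6.450×10⁻¹⁹ J.
Energy delivered: (349 mW)(732 s) = 255.5 J.
Photons incident: 255.5 / 6.450×10⁻¹⁹ = 3.961×10²⁰, i.e. 3.961×10²⁰/6.022×10²³ = 6.578×10⁻⁴ mol.
Photons absorbed: 0.748 × 6.578×10⁻⁴ = 4.920×10⁻⁴ mol.
Product: Φ × n_abs = 0.183 × 4.920×10⁻⁴ = 9.004×10⁻⁵ mol.

9.0×10⁻⁵ mol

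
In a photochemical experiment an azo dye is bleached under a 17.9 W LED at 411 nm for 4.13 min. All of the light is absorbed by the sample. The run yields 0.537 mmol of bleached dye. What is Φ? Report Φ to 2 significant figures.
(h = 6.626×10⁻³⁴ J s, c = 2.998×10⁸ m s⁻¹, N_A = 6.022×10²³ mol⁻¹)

Φ = 0.035

Product: 0.537 mmol = 5.37×10⁻⁴ mol.
Photon energy at 411 nm: hc/λ = (6.626×10⁻³⁴)(2.998×10⁸)/(411×10⁻⁹) = 4.833×10⁻¹⁹ J.
Energy delivered: (17.9 W)(247.8 s) = 4436 J.
Photons incident: 4436 / 4.833×10⁻¹⁹ = 9.179×10²¹, i.e. 9.179×10²¹/6.022×10²³ = 0.01524 mol.
Φ = 5.37×10⁻⁴ mol / 0.01524 mol photons = 0.035.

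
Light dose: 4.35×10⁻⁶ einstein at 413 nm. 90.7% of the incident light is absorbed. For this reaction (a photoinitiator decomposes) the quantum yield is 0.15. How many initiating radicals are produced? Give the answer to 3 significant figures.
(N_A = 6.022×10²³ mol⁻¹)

3.56×10¹⁷ initiating radicals

Photons absorbed: 0.907 × 4.35×10⁻⁶ = 3.945×10⁻⁶ mol.
Product: Φ × n_abs = 0.15 × 3.945×10⁻⁶ = 5.918×10⁻⁷ mol.
As a count: 5.918×10⁻⁷ × 6.022×10²³ = 3.56×10¹⁷.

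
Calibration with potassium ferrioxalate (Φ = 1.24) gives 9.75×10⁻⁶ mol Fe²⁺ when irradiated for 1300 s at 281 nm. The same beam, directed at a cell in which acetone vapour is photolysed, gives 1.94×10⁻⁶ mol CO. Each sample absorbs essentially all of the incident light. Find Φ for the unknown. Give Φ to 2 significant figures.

Photons absorbed by the actinometer: 9.75×10⁻⁶ / 1.24 = 7.863×10⁻⁶ mol.
Φ(unknown) = 1.94×10⁻⁶ / 7.863×10⁻⁶ = 0.25.

Φ = 0.25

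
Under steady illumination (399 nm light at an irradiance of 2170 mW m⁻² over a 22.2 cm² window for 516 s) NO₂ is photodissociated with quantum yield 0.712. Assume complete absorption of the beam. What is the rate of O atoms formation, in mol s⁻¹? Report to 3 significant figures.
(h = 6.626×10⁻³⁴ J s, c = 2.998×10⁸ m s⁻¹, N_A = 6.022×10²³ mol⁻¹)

Photon energy at 399 nm: hc/λ = (6.626×10⁻³⁴)(2.998×10⁸)/(399×10⁻⁹) = 4.979×10⁻¹⁹ J.
Energy delivered: (2170 mW m⁻²)(22.2×10⁻⁴ m²)(516 s) = 2.486 J.
Photons incident: 2.486 / 4.979×10⁻¹⁹ = 4.993×10¹⁸, i.e. 4.993×10¹⁸/6.022×10²³ = 8.291×10⁻⁶ mol.
Product formed: 0.712 × 8.291×10⁻⁶ = 5.903×10⁻⁶ mol.
Rate: 5.903×10⁻⁶ / 516 s = 1.14×10⁻⁸ mol s⁻¹.

1.14×10⁻⁸ mol s⁻¹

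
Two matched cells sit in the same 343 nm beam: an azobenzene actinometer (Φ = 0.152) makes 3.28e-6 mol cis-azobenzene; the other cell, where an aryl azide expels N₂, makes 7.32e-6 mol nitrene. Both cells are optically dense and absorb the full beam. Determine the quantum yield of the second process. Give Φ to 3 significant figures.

Φ = 0.339

Photons absorbed by the actinometer: 3.28e-6 / 0.152 = 2.158e-5 mol.
Φ(unknown) = 7.32e-6 / 2.158e-5 = 0.339.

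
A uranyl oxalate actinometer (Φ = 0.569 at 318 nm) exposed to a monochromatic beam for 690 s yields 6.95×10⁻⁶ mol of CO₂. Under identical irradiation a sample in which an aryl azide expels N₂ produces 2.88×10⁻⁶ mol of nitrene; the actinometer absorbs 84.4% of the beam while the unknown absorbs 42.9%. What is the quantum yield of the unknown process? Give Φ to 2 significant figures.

Photons absorbed by the actinometer: 6.95×10⁻⁶ / 0.569 = 1.221×10⁻⁵ mol.
Incident flux: 1.221×10⁻⁵ / 0.844 = 1.447×10⁻⁵ einstein.
Absorbed by unknown: 0.429 × 1.447×10⁻⁵ = 6.208×10⁻⁶ mol.
Φ(unknown) = 2.88×10⁻⁶ / 6.208×10⁻⁶ = 0.46.

Φ = 0.46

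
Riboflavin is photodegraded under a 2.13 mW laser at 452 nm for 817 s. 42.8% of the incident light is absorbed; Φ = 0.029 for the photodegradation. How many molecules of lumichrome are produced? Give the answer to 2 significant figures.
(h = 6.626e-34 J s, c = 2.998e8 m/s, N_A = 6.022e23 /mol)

4.9e16 molecules

Photon energy at 452 nm: hc/λ = (6.626e-34)(2.998e8)/(452e-9) = 4.395e-19 J.
Energy delivered: (2.13 mW)(817 s) = 1.740 J.
Photons incident: 1.740 / 4.395e-19 = 3.959e18, i.e. 3.959e18/6.022e23 = 6.574e-6 mol.
Photons absorbed: 0.428 × 6.574e-6 = 2.814e-6 mol.
Product: Φ × n_abs = 0.029 × 2.814e-6 = 8.161e-8 mol.
As a count: 8.161e-8 × 6.022e23 = 4.9e16.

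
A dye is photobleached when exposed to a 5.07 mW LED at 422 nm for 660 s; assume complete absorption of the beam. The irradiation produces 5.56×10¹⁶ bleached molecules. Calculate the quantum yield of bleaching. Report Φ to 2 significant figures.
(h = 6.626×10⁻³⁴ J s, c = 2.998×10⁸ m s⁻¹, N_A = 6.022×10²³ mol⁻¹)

Product: 5.56×10¹⁶ / 6.022×10²³ = 9.233×10⁻⁸ mol.
Photon energy at 422 nm: hc/λ = (6.626×10⁻³⁴)(2.998×10⁸)/(422×10⁻⁹) = 4.707×10⁻¹⁹ J.
Energy delivered: (5.07 mW)(660 s) = 3.346 J.
Photons incident: 3.346 / 4.707×10⁻¹⁹ = 7.109×10¹⁸, i.e. 7.109×10¹⁸/6.022×10²³ = 1.181×10⁻⁵ mol.
Φ = 9.233×10⁻⁸ mol / 1.181×10⁻⁵ mol photons = 0.0078.

Φ = 0.0078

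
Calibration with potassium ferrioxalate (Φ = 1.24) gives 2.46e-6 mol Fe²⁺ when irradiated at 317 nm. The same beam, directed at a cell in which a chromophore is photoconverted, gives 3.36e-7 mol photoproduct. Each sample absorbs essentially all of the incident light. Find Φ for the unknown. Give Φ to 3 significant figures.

Photons absorbed by the actinometer: 2.46e-6 / 1.24 = 1.984e-6 mol.
Φ(unknown) = 3.36e-7 / 1.984e-6 = 0.169.

Φ = 0.169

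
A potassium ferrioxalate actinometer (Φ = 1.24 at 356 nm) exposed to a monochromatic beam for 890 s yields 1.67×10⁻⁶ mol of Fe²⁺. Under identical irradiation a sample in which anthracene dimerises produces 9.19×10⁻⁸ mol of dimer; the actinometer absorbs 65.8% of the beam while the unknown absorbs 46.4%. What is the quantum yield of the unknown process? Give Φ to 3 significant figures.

Φ = 0.0968

Photons absorbed by the actinometer: 1.67×10⁻⁶ / 1.24 = 1.347×10⁻⁶ mol.
Incident flux: 1.347×10⁻⁶ / 0.658 = 2.047×10⁻⁶ einstein.
Absorbed by unknown: 0.464 × 2.047×10⁻⁶ = 9.498×10⁻⁷ mol.
Φ(unknown) = 9.19×10⁻⁸ / 9.498×10⁻⁷ = 0.0968.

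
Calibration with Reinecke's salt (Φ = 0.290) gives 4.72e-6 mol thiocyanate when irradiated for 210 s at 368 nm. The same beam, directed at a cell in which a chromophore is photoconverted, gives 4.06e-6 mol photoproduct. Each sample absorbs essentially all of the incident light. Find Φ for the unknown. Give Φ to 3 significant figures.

Photons absorbed by the actinometer: 4.72e-6 / 0.290 = 1.628e-5 mol.
Φ(unknown) = 4.06e-6 / 1.628e-5 = 0.249.

Φ = 0.249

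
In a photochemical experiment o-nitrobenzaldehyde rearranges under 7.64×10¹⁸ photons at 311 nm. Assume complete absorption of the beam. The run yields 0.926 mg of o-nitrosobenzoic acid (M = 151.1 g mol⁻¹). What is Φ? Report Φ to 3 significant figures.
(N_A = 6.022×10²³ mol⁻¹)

Φ = 0.483

Product: 0.926 mg / 151.1 g mol⁻¹ = 6.128×10⁻⁶ mol.
Moles of photons: 7.64×10¹⁸ / 6.022×10²³ = 1.269×10⁻⁵ mol.
Φ = 6.128×10⁻⁶ mol / 1.269×10⁻⁵ mol photons = 0.483.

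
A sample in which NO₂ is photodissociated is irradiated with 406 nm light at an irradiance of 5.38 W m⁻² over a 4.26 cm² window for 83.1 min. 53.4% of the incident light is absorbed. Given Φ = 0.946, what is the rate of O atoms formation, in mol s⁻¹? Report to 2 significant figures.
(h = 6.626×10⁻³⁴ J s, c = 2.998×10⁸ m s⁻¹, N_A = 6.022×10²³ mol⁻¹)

Photon energy at 406 nm: hc/λ = (6.626×10⁻³⁴)(2.998×10⁸)/(406×10⁻⁹) = 4.893×10⁻¹⁹ J.
Energy delivered: (5.38 W m⁻²)(4.26×10⁻⁴ m²)(4986 s) = 11.43 J.
Photons incident: 11.43 / 4.893×10⁻¹⁹ = 2.336×10¹⁹, i.e. 2.336×10¹⁹/6.022×10²³ = 3.879×10⁻⁵ mol.
Photons absorbed: 0.534 × 3.879×10⁻⁵ = 2.071×10⁻⁵ mol.
Product formed: 0.946 × 2.071×10⁻⁵ = 1.959×10⁻⁵ mol.
Rate: 1.959×10⁻⁵ / 4986 s = 3.9×10⁻⁹ mol s⁻¹.

3.9×10⁻⁹ mol s⁻¹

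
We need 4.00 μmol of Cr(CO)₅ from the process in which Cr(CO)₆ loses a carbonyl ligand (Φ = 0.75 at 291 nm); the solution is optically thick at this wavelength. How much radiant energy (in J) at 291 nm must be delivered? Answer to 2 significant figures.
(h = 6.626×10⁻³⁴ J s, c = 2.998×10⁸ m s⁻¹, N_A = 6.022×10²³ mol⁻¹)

Product: 4.00 μmol = 4.00×10⁻⁶ mol.
Photons that must be absorbed: 4.00×10⁻⁶ / 0.75 = 5.333×10⁻⁶ mol.
Photon energy: hc/λ = 6.826×10⁻¹⁹ J; per mole, 4.111×10⁵ J mol⁻¹.
Energy required: 5.333×10⁻⁶ × 4.111×10⁵ = 2.2 J.

2.2 J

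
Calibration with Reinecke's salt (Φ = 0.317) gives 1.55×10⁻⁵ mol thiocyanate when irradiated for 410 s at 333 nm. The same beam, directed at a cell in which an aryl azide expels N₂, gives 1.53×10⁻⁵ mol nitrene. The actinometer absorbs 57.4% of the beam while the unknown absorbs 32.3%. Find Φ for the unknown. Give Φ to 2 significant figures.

Φ = 0.56

Photons absorbed by the actinometer: 1.55×10⁻⁵ / 0.317 = 4.890×10⁻⁵ mol.
Incident flux: 4.890×10⁻⁵ / 0.574 = 8.519×10⁻⁵ einstein.
Absorbed by unknown: 0.323 × 8.519×10⁻⁵ = 2.752×10⁻⁵ mol.
Φ(unknown) = 1.53×10⁻⁵ / 2.752×10⁻⁵ = 0.56.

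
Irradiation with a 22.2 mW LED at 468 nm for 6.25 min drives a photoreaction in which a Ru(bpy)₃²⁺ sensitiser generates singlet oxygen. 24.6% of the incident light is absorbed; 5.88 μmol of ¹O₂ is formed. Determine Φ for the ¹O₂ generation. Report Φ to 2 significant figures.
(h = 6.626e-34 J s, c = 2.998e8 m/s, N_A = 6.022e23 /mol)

Product: 5.88 μmol = 5.88e-6 mol.
Photon energy at 468 nm: hc/λ = (6.626e-34)(2.998e8)/(468e-9) = 4.245e-19 J.
Energy delivered: (22.2 mW)(375 s) = 8.325 J.
Photons incident: 8.325 / 4.245e-19 = 1.961e19, i.e. 1.961e19/6.022e23 = 3.256e-5 mol.
Photons absorbed: 0.246 × 3.256e-5 = 8.010e-6 mol.
Φ = 5.88e-6 mol / 8.010e-6 mol photons = 0.73.

Φ = 0.73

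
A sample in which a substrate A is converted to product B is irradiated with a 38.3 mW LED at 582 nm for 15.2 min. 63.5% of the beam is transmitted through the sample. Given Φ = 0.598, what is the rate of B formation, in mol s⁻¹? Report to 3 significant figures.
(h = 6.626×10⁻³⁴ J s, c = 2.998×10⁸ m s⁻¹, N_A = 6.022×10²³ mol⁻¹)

4.07×10⁻⁸ mol s⁻¹

Photon energy at 582 nm: hc/λ = (6.626×10⁻³⁴)(2.998×10⁸)/(582×10⁻⁹) = 3.413×10⁻¹⁹ J.
Energy delivered: (38.3 mW)(912 s) = 34.93 J.
Photons incident: 34.93 / 3.413×10⁻¹⁹ = 1.023×10²⁰, i.e. 1.023×10²⁰/6.022×10²³ = 1.699×10⁻⁴ mol.
Fraction absorbed: 1 − 63.5/100 = 0.3650.
Photons absorbed: 0.3650 × 1.699×10⁻⁴ = 6.201×10⁻⁵ mol.
Product formed: 0.598 × 6.201×10⁻⁵ = 3.708×10⁻⁵ mol.
Rate: 3.708×10⁻⁵ / 912 s = 4.07×10⁻⁸ mol s⁻¹.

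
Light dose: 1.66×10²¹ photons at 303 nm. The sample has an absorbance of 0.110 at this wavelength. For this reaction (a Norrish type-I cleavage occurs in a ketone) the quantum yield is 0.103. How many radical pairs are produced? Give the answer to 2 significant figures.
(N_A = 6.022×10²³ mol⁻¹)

Moles of photons: 1.66×10²¹ / 6.022×10²³ = 0.002757 mol.
Fraction absorbed: 1 − 10^(−0.110) = 0.2238.
Photons absorbed: 0.2238 × 0.002757 = 6.170×10⁻⁴ mol.
Product: Φ × n_abs = 0.103 × 6.170×10⁻⁴ = 6.355×10⁻⁵ mol.
As a count: 6.355×10⁻⁵ × 6.022×10²³ = 3.8×10¹⁹.

3.8×10¹⁹ radical pairs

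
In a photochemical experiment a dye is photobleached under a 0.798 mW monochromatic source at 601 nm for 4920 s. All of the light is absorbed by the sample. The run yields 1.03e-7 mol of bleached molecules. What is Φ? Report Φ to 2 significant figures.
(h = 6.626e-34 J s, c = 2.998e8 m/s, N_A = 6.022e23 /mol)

Φ = 0.0052

Photon energy at 601 nm: hc/λ = (6.626e-34)(2.998e8)/(601e-9) = 3.305e-19 J.
Energy delivered: (0.798 mW)(4920 s) = 3.926 J.
Photons incident: 3.926 / 3.305e-19 = 1.188e19, i.e. 1.188e19/6.022e23 = 1.973e-5 mol.
Φ = 1.03e-7 mol / 1.973e-5 mol photons = 0.0052.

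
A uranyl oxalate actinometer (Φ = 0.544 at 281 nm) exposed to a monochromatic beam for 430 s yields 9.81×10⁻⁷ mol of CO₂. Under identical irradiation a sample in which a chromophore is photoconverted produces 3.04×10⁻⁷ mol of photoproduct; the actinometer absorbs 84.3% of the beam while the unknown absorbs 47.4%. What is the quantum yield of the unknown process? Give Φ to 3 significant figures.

Photons absorbed by the actinometer: 9.81×10⁻⁷ / 0.544 = 1.803×10⁻⁶ mol.
Incident flux: 1.803×10⁻⁶ / 0.843 = 2.139×10⁻⁶ einstein.
Absorbed by unknown: 0.474 × 2.139×10⁻⁶ = 1.014×10⁻⁶ mol.
Φ(unknown) = 3.04×10⁻⁷ / 1.014×10⁻⁶ = 0.300.

Φ = 0.300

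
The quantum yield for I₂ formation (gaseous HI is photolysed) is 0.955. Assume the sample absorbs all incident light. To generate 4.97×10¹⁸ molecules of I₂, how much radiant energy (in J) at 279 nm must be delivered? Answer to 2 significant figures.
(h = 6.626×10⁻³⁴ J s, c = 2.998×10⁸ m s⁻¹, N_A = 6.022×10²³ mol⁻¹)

3.7 J

Product: 4.97×10¹⁸ / 6.022×10²³ = 8.253×10⁻⁶ mol.
Photons that must be absorbed: 8.253×10⁻⁶ / 0.955 = 8.642×10⁻⁶ mol.
Photon energy: hc/λ = 7.120×10⁻¹⁹ J; per mole, 4.288×10⁵ J mol⁻¹.
Energy required: 8.642×10⁻⁶ × 4.288×10⁵ = 3.7 J.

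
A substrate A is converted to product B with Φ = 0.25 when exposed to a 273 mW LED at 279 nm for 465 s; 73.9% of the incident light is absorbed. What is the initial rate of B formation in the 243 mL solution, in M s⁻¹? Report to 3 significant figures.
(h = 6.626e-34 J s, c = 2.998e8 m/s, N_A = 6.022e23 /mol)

Photon energy at 279 nm: hc/λ = (6.626e-34)(2.998e8)/(279e-9) = 7.120e-19 J.
Energy delivered: (273 mW)(465 s) = 126.9 J.
Photons incident: 126.9 / 7.120e-19 = 1.782e20, i.e. 1.782e20/6.022e23 = 2.959e-4 mol.
Photons absorbed: 0.739 × 2.959e-4 = 2.187e-4 mol.
Product formed: 0.25 × 2.187e-4 = 5.468e-5 mol.
Rate: 5.468e-5 mol / (465 s × 0.243 L) = 4.84e-7 M s⁻¹.

4.84e-7 M s⁻¹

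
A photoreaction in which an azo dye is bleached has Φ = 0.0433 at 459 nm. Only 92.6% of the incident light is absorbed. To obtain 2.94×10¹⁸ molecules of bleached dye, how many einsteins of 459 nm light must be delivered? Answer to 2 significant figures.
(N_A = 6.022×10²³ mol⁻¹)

1.2×10⁻⁴ einstein

Product: 2.94×10¹⁸ / 6.022×10²³ = 4.882×10⁻⁶ mol.
Photons that must be absorbed: 4.882×10⁻⁶ / 0.0433 = 1.127×10⁻⁴ mol.
Incident photons needed: 1.127×10⁻⁴ / 0.926 = 1.217×10⁻⁴ mol.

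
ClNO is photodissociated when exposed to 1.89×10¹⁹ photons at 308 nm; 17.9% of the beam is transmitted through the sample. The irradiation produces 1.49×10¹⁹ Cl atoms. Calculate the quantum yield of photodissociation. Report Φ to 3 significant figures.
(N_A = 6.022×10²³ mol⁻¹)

Φ = 0.960

Product: 1.49×10¹⁹ / 6.022×10²³ = 2.474×10⁻⁵ mol.
Moles of photons: 1.89×10¹⁹ / 6.022×10²³ = 3.138×10⁻⁵ mol.
Fraction absorbed: 1 − 17.9/100 = 0.8210.
Photons absorbed: 0.8210 × 3.138×10⁻⁵ = 2.576×10⁻⁵ mol.
Φ = 2.474×10⁻⁵ mol / 2.576×10⁻⁵ mol photons = 0.960.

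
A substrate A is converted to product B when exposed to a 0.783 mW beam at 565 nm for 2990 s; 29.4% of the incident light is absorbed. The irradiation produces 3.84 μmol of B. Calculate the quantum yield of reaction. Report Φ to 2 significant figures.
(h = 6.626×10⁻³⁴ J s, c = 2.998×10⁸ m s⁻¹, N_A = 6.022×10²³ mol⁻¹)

Product: 3.84 μmol = 3.84×10⁻⁶ mol.
Photon energy at 565 nm: hc/λ = (6.626×10⁻³⁴)(2.998×10⁸)/(565×10⁻⁹) = 3.516×10⁻¹⁹ J.
Energy delivered: (0.783 mW)(2990 s) = 2.341 J.
Photons incident: 2.341 / 3.516×10⁻¹⁹ = 6.658×10¹⁸, i.e. 6.658×10¹⁸/6.022×10²³ = 1.106×10⁻⁵ mol.
Photons absorbed: 0.294 × 1.106×10⁻⁵ = 3.252×10⁻⁶ mol.
Φ = 3.84×10⁻⁶ mol / 3.252×10⁻⁶ mol photons = 1.2.

Φ = 1.2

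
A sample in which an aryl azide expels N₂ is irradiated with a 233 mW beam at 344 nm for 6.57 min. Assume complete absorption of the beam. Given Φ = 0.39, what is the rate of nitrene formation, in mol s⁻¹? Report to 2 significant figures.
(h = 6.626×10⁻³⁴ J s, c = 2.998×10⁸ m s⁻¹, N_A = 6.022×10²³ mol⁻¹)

Photon energy at 344 nm: hc/λ = (6.626×10⁻³⁴)(2.998×10⁸)/(344×10⁻⁹) = 5.775×10⁻¹⁹ J.
Energy delivered: (233 mW)(394.2 s) = 91.85 J.
Photons incident: 91.85 / 5.775×10⁻¹⁹ = 1.590×10²⁰, i.e. 1.590×10²⁰/6.022×10²³ = 2.640×10⁻⁴ mol.
Product formed: 0.39 × 2.640×10⁻⁴ = 1.030×10⁻⁴ mol.
Rate: 1.030×10⁻⁴ / 394.2 s = 2.6×10⁻⁷ mol s⁻¹.

2.6×10⁻⁷ mol s⁻¹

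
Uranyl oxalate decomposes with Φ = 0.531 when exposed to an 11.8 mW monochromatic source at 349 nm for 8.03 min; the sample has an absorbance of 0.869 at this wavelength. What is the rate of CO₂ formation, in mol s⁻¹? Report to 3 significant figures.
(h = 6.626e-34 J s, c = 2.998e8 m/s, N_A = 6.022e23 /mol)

1.58e-8 mol s⁻¹

Photon energy at 349 nm: hc/λ = (6.626e-34)(2.998e8)/(349e-9) = 5.692e-19 J.
Energy delivered: (11.8 mW)(481.8 s) = 5.685 J.
Photons incident: 5.685 / 5.692e-19 = 9.988e18, i.e. 9.988e18/6.022e23 = 1.659e-5 mol.
Fraction absorbed: 1 − 10^(−0.869) = 0.8648.
Photons absorbed: 0.8648 × 1.659e-5 = 1.435e-5 mol.
Product formed: 0.531 × 1.435e-5 = 7.620e-6 mol.
Rate: 7.620e-6 / 481.8 s = 1.58e-8 mol s⁻¹.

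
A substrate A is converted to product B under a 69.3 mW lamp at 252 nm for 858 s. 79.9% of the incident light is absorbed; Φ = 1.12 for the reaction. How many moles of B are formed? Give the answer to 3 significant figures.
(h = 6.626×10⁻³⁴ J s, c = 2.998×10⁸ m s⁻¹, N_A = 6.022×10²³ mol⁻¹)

Photon energy at 252 nm: hc/λ = (6.626×10⁻³⁴)(2.998×10⁸)/(252×10⁻⁹) = 7.883×10⁻¹⁹ J.
Energy delivered: (69.3 mW)(858 s) = 59.46 J.
Photons incident: 59.46 / 7.883×10⁻¹⁹ = 7.543×10¹⁹, i.e. 7.543×10¹⁹/6.022×10²³ = 1.253×10⁻⁴ mol.
Photons absorbed: 0.799 × 1.253×10⁻⁴ = 1.001×10⁻⁴ mol.
Product: Φ × n_abs = 1.12 × 1.001×10⁻⁴ = 1.121×10⁻⁴ mol.

1.12×10⁻⁴ mol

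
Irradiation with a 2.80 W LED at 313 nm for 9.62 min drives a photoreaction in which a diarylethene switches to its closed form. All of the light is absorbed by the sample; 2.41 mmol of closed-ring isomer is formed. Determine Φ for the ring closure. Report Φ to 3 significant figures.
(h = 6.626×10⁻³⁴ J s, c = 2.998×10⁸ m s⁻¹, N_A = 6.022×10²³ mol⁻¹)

Product: 2.41 mmol = 0.00241 mol.
Photon energy at 313 nm: hc/λ = (6.626×10⁻³⁴)(2.998×10⁸)/(313×10⁻⁹) = 6.347×10⁻¹⁹ J.
Energy delivered: (2.80 W)(577.2 s) = 1616 J.
Photons incident: 1616 / 6.347×10⁻¹⁹ = 2.546×10²¹, i.e. 2.546×10²¹/6.022×10²³ = 0.004228 mol.
Φ = 0.00241 mol / 0.004228 mol photons = 0.570.

Φ = 0.570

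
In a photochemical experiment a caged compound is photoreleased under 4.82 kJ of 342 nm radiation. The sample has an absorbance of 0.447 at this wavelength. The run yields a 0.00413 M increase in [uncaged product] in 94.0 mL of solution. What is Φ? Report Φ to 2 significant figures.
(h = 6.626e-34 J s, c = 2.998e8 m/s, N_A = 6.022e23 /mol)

Product: (0.00413 M)(0.094 L) = 3.882e-4 mol.
Photon energy at 342 nm: hc/λ = (6.626e-34)(2.998e8)/(342e-9) = 5.808e-19 J.
Incident energy: 4.82 kJ = 4820 J.
Photons incident: 4820 / 5.808e-19 = 8.299e21, i.e. 8.299e21/6.022e23 = 0.01378 mol.
Fraction absorbed: 1 − 10^(−0.447) = 0.6427.
Photons absorbed: 0.6427 × 0.01378 = 0.008856 mol.
Φ = 3.882e-4 mol / 0.008856 mol photons = 0.044.

Φ = 0.044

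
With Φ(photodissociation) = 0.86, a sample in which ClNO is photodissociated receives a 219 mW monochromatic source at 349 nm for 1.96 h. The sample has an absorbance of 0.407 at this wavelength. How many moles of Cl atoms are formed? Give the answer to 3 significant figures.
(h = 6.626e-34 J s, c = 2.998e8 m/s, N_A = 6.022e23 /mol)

Photon energy at 349 nm: hc/λ = (6.626e-34)(2.998e8)/(349e-9) = 5.692e-19 J.
Energy delivered: (219 mW)(7056 s) = 1545 J.
Photons incident: 1545 / 5.692e-19 = 2.714e21, i.e. 2.714e21/6.022e23 = 0.004507 mol.
Fraction absorbed: 1 − 10^(−0.407) = 0.6083.
Photons absorbed: 0.6083 × 0.004507 = 0.002742 mol.
Product: Φ × n_abs = 0.86 × 0.002742 = 0.002358 mol.

0.00236 mol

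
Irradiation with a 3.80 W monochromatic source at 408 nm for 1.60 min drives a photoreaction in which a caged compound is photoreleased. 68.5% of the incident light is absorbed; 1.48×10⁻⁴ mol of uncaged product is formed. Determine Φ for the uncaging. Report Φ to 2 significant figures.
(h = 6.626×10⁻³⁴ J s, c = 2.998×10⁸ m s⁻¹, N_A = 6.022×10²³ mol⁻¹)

Photon energy at 408 nm: hc/λ = (6.626×10⁻³⁴)(2.998×10⁸)/(408×10⁻⁹) = 4.869×10⁻¹⁹ J.
Energy delivered: (3.80 W)(96 s) = 364.8 J.
Photons incident: 364.8 / 4.869×10⁻¹⁹ = 7.492×10²⁰, i.e. 7.492×10²⁰/6.022×10²³ = 0.001244 mol.
Photons absorbed: 0.685 × 0.001244 = 8.521×10⁻⁴ mol.
Φ = 1.48×10⁻⁴ mol / 8.521×10⁻⁴ mol photons = 0.17.

Φ = 0.17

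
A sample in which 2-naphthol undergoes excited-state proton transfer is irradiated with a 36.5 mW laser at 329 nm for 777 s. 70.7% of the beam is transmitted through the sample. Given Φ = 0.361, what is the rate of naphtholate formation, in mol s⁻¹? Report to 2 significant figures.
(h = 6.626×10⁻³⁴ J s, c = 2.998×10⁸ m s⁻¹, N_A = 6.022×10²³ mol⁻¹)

Photon energy at 329 nm: hc/λ = (6.626×10⁻³⁴)(2.998×10⁸)/(329×10⁻⁹) = 6.038×10⁻¹⁹ J.
Energy delivered: (36.5 mW)(777 s) = 28.36 J.
Photons incident: 28.36 / 6.038×10⁻¹⁹ = 4.697×10¹⁹, i.e. 4.697×10¹⁹/6.022×10²³ = 7.800×10⁻⁵ mol.
Fraction absorbed: 1 − 70.7/100 = 0.2930.
Photons absorbed: 0.2930 × 7.800×10⁻⁵ = 2.285×10⁻⁵ mol.
Product formed: 0.361 × 2.285×10⁻⁵ = 8.249×10⁻⁶ mol.
Rate: 8.249×10⁻⁶ / 777 s = 1.1×10⁻⁸ mol s⁻¹.

1.1×10⁻⁸ mol s⁻¹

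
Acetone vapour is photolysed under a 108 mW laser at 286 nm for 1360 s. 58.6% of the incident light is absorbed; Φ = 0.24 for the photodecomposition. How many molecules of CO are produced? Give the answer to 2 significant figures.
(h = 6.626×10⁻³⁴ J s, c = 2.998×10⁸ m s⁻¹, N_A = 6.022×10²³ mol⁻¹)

3.0×10¹⁹ molecules

Photon energy at 286 nm: hc/λ = (6.626×10⁻³⁴)(2.998×10⁸)/(286×10⁻⁹) = 6.946×10⁻¹⁹ J.
Energy delivered: (108 mW)(1360 s) = 146.9 J.
Photons incident: 146.9 / 6.946×10⁻¹⁹ = 2.115×10²⁰, i.e. 2.115×10²⁰/6.022×10²³ = 3.512×10⁻⁴ mol.
Photons absorbed: 0.586 × 3.512×10⁻⁴ = 2.058×10⁻⁴ mol.
Product: Φ × n_abs = 0.24 × 2.058×10⁻⁴ = 4.939×10⁻⁵ mol.
As a count: 4.939×10⁻⁵ × 6.022×10²³ = 3.0×10¹⁹.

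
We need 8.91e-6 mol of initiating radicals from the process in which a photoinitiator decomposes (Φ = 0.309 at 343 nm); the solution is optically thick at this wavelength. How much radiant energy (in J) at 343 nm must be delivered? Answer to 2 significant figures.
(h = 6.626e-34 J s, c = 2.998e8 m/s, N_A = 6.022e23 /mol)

Photons that must be absorbed: 8.91e-6 / 0.309 = 2.883e-5 mol.
Photon energy: hc/λ = 5.791e-19 J; per mole, 3.487e5 J mol⁻¹.
Energy required: 2.883e-5 × 3.487e5 = 10 J.

10 J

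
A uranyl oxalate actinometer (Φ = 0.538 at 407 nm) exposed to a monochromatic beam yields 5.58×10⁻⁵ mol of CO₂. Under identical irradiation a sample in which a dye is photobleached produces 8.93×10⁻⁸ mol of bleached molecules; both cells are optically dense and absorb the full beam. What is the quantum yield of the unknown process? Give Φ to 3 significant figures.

Φ = 8.61×10⁻⁴

Photons absorbed by the actinometer: 5.58×10⁻⁵ / 0.538 = 1.037×10⁻⁴ mol.
Φ(unknown) = 8.93×10⁻⁸ / 1.037×10⁻⁴ = 8.61×10⁻⁴.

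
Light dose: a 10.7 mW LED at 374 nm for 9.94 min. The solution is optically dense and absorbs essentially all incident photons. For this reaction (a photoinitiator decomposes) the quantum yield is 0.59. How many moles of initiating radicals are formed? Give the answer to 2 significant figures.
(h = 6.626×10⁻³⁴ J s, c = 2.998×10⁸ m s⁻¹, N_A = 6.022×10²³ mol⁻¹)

Photon energy at 374 nm: hc/λ = (6.626×10⁻³⁴)(2.998×10⁸)/(374×10⁻⁹) = 5.311×10⁻¹⁹ J.
Energy delivered: (10.7 mW)(596.4 s) = 6.381 J.
Photons incident: 6.381 / 5.311×10⁻¹⁹ = 1.201×10¹⁹, i.e. 1.201×10¹⁹/6.022×10²³ = 1.994×10⁻⁵ mol.
Product: Φ × n_abs = 0.59 × 1.994×10⁻⁵ = 1.176×10⁻⁵ mol.

1.2×10⁻⁵ mol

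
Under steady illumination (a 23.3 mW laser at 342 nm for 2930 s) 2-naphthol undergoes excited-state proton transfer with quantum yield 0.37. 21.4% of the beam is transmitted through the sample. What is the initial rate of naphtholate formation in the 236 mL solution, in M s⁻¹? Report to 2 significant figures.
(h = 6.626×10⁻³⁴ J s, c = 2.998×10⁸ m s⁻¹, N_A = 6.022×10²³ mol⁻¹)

8.2×10⁻⁸ M s⁻¹

Photon energy at 342 nm: hc/λ = (6.626×10⁻³⁴)(2.998×10⁸)/(342×10⁻⁹) = 5.808×10⁻¹⁹ J.
Energy delivered: (23.3 mW)(2930 s) = 68.27 J.
Photons incident: 68.27 / 5.808×10⁻¹⁹ = 1.175×10²⁰, i.e. 1.175×10²⁰/6.022×10²³ = 1.951×10⁻⁴ mol.
Fraction absorbed: 1 − 21.4/100 = 0.7860.
Photons absorbed: 0.7860 × 1.951×10⁻⁴ = 1.533×10⁻⁴ mol.
Product formed: 0.37 × 1.533×10⁻⁴ = 5.672×10⁻⁵ mol.
Rate: 5.672×10⁻⁵ mol / (2930 s × 0.236 L) = 8.2×10⁻⁸ M s⁻¹.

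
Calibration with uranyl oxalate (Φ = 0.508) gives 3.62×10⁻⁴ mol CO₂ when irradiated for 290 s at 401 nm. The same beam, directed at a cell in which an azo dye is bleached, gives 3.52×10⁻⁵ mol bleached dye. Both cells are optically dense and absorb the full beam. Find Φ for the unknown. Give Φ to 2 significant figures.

Φ = 0.049

Photons absorbed by the actinometer: 3.62×10⁻⁴ / 0.508 = 7.126×10⁻⁴ mol.
Φ(unknown) = 3.52×10⁻⁵ / 7.126×10⁻⁴ = 0.049.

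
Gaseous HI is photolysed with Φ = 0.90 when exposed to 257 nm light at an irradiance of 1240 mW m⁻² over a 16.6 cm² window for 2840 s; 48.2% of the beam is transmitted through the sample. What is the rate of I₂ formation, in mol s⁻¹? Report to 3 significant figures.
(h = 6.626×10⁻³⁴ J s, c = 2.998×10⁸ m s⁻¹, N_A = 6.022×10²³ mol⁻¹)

Photon energy at 257 nm: hc/λ = (6.626×10⁻³⁴)(2.998×10⁸)/(257×10⁻⁹) = 7.729×10⁻¹⁹ J.
Energy delivered: (1240 mW m⁻²)(16.6×10⁻⁴ m²)(2840 s) = 5.846 J.
Photons incident: 5.846 / 7.729×10⁻¹⁹ = 7.564×10¹⁸, i.e. 7.564×10¹⁸/6.022×10²³ = 1.256×10⁻⁵ mol.
Fraction absorbed: 1 − 48.2/100 = 0.5180.
Photons absorbed: 0.5180 × 1.256×10⁻⁵ = 6.506×10⁻⁶ mol.
Product formed: 0.90 × 6.506×10⁻⁶ = 5.855×10⁻⁶ mol.
Rate: 5.855×10⁻⁶ / 2840 s = 2.06×10⁻⁹ mol s⁻¹.

2.06×10⁻⁹ mol s⁻¹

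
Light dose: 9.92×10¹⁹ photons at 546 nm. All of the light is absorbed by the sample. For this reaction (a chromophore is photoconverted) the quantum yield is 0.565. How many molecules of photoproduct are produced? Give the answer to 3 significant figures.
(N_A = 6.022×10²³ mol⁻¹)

Moles of photons: 9.92×10¹⁹ / 6.022×10²³ = 1.647×10⁻⁴ mol.
Product: Φ × n_abs = 0.565 × 1.647×10⁻⁴ = 9.306×10⁻⁵ mol.
As a count: 9.306×10⁻⁵ × 6.022×10²³ = 5.60×10¹⁹.

5.60×10¹⁹ molecules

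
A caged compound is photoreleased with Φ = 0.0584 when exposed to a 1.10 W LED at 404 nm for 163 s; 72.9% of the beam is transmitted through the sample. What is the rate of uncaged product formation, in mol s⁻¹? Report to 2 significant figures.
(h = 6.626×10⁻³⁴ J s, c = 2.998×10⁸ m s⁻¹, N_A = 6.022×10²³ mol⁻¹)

5.9×10⁻⁸ mol s⁻¹

Photon energy at 404 nm: hc/λ = (6.626×10⁻³⁴)(2.998×10⁸)/(404×10⁻⁹) = 4.917×10⁻¹⁹ J.
Energy delivered: (1.10 W)(163 s) = 179.3 J.
Photons incident: 179.3 / 4.917×10⁻¹⁹ = 3.647×10²⁰, i.e. 3.647×10²⁰/6.022×10²³ = 6.056×10⁻⁴ mol.
Fraction absorbed: 1 − 72.9/100 = 0.2710.
Photons absorbed: 0.2710 × 6.056×10⁻⁴ = 1.641×10⁻⁴ mol.
Product formed: 0.0584 × 1.641×10⁻⁴ = 9.583×10⁻⁶ mol.
Rate: 9.583×10⁻⁶ / 163 s = 5.9×10⁻⁸ mol s⁻¹.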